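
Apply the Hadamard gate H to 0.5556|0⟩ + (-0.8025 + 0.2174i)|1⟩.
(-0.1746 + 0.1537i)|0⟩ + (0.9603 - 0.1537i)|1⟩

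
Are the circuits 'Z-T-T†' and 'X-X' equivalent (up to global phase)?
No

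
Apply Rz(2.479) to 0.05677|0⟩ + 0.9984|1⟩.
(0.01847 - 0.05368i)|0⟩ + (0.3247 + 0.9441i)|1⟩

Rz(2.479) = [[e^(−iθ/2), 0], [0, e^(iθ/2)]] with e^(±iθ/2) = cos(θ/2) ± i·sin(θ/2); θ = 2.479, cos(θ/2) ≈ 0.325269, sin(θ/2) ≈ 0.945621.
With a = amp(|0⟩) = 0.05677 and b = amp(|1⟩) = 0.9984:
new amp(|0⟩) = (0.325269 - 0.945621i)·a = (0.01847 - 0.05368i)
new amp(|1⟩) = (0.325269 + 0.945621i)·b = (0.3247 + 0.9441i)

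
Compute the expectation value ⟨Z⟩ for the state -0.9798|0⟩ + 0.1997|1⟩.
0.9201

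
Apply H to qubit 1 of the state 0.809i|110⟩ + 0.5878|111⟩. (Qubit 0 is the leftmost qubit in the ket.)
0.572i|100⟩ + 0.4156|101⟩ - 0.572i|110⟩ - 0.4156|111⟩

H on qubit 1 mixes each pair of kets that differ only in qubit 1: amplitudes (a, b) of (|…0…⟩, |…1…⟩) become ((a + b)/√2, (a − b)/√2). Kets absent from the input have amplitude 0.
(|100⟩, |110⟩): (a, b) = (0, 0.809i) → (0.572i, -0.572i)
(|101⟩, |111⟩): (a, b) = (0, 0.5878) → (0.4156, -0.4156)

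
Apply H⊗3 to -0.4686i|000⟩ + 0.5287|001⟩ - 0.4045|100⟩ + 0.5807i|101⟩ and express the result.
(0.04391 + 0.03963i)|000⟩ + (-0.3299 - 0.371i)|001⟩ + (0.04391 + 0.03963i)|010⟩ + (-0.3299 - 0.371i)|011⟩ + (0.3299 - 0.371i)|100⟩ + (-0.04391 + 0.03963i)|101⟩ + (0.3299 - 0.371i)|110⟩ + (-0.04391 + 0.03963i)|111⟩

H⊗3 gives amp(|y⟩) = (1/2√2) Σ_x (−1)^(x·y) amp(|x⟩), where x·y is the number of positions in which both x and y have a 1.
|000⟩: (-0.4686i + 0.5287 - 0.4045 + 0.5807i)/(2√2) = (0.04391 + 0.03963i)
|001⟩: (-0.4686i - 0.5287 - 0.4045 - 0.5807i)/(2√2) = (-0.3299 - 0.371i)
|010⟩: (-0.4686i + 0.5287 - 0.4045 + 0.5807i)/(2√2) = (0.04391 + 0.03963i)
|011⟩: (-0.4686i - 0.5287 - 0.4045 - 0.5807i)/(2√2) = (-0.3299 - 0.371i)
|100⟩: (-0.4686i + 0.5287 + 0.4045 - 0.5807i)/(2√2) = (0.3299 - 0.371i)
|101⟩: (-0.4686i - 0.5287 + 0.4045 + 0.5807i)/(2√2) = (-0.04391 + 0.03963i)
|110⟩: (-0.4686i + 0.5287 + 0.4045 - 0.5807i)/(2√2) = (0.3299 - 0.371i)
|111⟩: (-0.4686i - 0.5287 + 0.4045 + 0.5807i)/(2√2) = (-0.04391 + 0.03963i)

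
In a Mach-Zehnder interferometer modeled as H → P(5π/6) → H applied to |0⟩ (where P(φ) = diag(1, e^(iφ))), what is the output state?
(0.06699 + 0.25i)|0⟩ + (0.933 - 0.25i)|1⟩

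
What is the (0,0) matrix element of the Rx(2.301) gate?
0.408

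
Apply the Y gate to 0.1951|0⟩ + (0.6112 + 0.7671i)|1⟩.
(0.7671 - 0.6112i)|0⟩ + 0.1951i|1⟩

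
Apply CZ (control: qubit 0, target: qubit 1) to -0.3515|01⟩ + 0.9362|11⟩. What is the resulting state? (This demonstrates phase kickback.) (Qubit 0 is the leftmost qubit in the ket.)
-0.3515|01⟩ - 0.9362|11⟩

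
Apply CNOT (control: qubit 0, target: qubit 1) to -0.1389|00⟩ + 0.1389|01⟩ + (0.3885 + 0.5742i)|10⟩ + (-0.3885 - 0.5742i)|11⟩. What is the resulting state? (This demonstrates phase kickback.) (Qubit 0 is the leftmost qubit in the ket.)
-0.1389|00⟩ + 0.1389|01⟩ + (-0.3885 - 0.5742i)|10⟩ + (0.3885 + 0.5742i)|11⟩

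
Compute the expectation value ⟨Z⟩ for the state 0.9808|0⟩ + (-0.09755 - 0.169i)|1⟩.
0.9239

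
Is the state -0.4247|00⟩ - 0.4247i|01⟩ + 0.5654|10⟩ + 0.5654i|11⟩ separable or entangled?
Separable

Writing the state as a|00⟩ + b|01⟩ + c|10⟩ + d|11⟩, it is a product state iff ad − bc = 0.
Here (a, b, c, d) = (-0.4247, -0.4247i, 0.5654, 0.5654i): ad − bc = (-0.4247)(0.5654i) − (-0.4247i)(0.5654) = 0, so the state is separable.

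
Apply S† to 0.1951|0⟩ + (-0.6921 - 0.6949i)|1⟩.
0.1951|0⟩ + (-0.6949 + 0.6921i)|1⟩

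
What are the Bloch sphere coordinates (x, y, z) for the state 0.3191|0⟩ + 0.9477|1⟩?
(0.6048, 0, -0.7963)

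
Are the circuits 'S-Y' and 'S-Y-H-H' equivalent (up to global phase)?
Yes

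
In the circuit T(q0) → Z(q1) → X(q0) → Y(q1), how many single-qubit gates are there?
4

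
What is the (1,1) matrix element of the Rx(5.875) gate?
-0.9792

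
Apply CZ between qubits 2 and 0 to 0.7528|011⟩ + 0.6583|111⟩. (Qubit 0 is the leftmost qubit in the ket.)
0.7528|011⟩ - 0.6583|111⟩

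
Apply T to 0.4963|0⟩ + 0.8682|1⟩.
0.4963|0⟩ + (0.6139 + 0.6139i)|1⟩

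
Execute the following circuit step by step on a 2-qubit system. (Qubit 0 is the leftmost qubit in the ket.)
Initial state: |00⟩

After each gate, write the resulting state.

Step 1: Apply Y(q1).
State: i|01⟩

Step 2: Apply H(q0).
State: (1/√2)i|01⟩ + (1/√2)i|11⟩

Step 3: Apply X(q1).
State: (1/√2)i|00⟩ + (1/√2)i|10⟩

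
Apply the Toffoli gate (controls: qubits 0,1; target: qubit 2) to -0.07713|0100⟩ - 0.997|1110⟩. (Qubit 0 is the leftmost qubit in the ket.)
-0.07713|0100⟩ - 0.997|1100⟩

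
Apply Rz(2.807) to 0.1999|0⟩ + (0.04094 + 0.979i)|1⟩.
(0.03329 - 0.1971i)|0⟩ + (-0.9585 + 0.2034i)|1⟩

Rz(2.807) = [[e^(−iθ/2), 0], [0, e^(iθ/2)]] with e^(±iθ/2) = cos(θ/2) ± i·sin(θ/2); θ = 2.807, cos(θ/2) ≈ 0.166517, sin(θ/2) ≈ 0.986039.
With a = amp(|0⟩) = 0.1999 and b = amp(|1⟩) = (0.04094 + 0.979i):
new amp(|0⟩) = (0.166517 - 0.986039i)·a = (0.03329 - 0.1971i)
new amp(|1⟩) = (0.166517 + 0.986039i)·b = (-0.9585 + 0.2034i)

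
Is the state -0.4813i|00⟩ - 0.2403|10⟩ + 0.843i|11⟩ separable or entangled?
Entangled

Writing the state as a|00⟩ + b|01⟩ + c|10⟩ + d|11⟩, it is a product state iff ad − bc = 0.
Here (a, b, c, d) = (-0.4813i, 0, -0.2403, 0.843i): ad − bc = (-0.4813i)(0.843i) − (0)(-0.2403) = 0.4057 ≠ 0, so the state is entangled.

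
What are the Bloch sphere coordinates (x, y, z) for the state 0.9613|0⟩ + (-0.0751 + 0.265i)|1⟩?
(-0.1444, 0.5095, 0.8482)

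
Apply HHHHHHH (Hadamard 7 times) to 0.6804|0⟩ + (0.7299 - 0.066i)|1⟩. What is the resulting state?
(0.9972 - 0.04667i)|0⟩ + (-0.035 + 0.04667i)|1⟩

H² = I, so H^7 = H: a single Hadamard. With (a, b) = (0.6804, (0.7299 - 0.066i)), H gives ((a + b)/√2, (a − b)/√2) = ((0.9972 - 0.04667i), (-0.035 + 0.04667i)).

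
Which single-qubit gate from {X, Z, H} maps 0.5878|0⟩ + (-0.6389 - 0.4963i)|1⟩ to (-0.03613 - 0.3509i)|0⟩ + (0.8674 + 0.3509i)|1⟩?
H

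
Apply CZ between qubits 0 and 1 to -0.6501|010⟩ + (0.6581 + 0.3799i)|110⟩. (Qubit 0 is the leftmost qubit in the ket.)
-0.6501|010⟩ + (-0.6581 - 0.3799i)|110⟩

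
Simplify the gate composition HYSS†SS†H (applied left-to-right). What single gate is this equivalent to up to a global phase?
Y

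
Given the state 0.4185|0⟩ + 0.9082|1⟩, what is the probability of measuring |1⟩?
0.8248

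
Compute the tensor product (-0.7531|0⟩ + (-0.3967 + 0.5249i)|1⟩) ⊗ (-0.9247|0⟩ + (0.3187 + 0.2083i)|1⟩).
0.6964|00⟩ + (-0.24 - 0.1569i)|01⟩ + (0.3668 - 0.4854i)|10⟩ + (-0.2358 + 0.08465i)|11⟩

amp(|b₁b₂…⟩) = product of the factor amplitudes for bits b₁, b₂, …; only kets whose every factor amplitude is nonzero survive.
|00⟩: (-0.7531)(-0.9247) = 0.6964
|01⟩: (-0.7531)(0.3187 + 0.2083i) = (-0.24 - 0.1569i)
|10⟩: (-0.3967 + 0.5249i)(-0.9247) = (0.3668 - 0.4854i)
|11⟩: (-0.3967 + 0.5249i)(0.3187 + 0.2083i) = (-0.2358 + 0.08465i)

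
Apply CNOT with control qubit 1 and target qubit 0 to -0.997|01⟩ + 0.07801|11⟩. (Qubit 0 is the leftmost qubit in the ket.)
0.07801|01⟩ - 0.997|11⟩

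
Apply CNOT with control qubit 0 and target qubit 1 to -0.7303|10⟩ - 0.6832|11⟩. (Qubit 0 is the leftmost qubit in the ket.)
-0.6832|10⟩ - 0.7303|11⟩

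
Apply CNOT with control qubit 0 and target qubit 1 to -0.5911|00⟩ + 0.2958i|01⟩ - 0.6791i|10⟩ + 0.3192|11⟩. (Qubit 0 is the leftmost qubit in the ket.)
-0.5911|00⟩ + 0.2958i|01⟩ + 0.3192|10⟩ - 0.6791i|11⟩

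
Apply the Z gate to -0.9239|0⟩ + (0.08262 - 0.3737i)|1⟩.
-0.9239|0⟩ + (-0.08262 + 0.3737i)|1⟩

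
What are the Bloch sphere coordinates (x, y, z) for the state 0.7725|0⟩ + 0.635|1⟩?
(0.9811, 0, 0.1935)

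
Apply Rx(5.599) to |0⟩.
-0.9421|0⟩ - 0.3355i|1⟩

Rx(5.599) = [[cos(θ/2), −i·sin(θ/2)], [−i·sin(θ/2), cos(θ/2)]]; θ = 5.599, cos(θ/2) ≈ -0.942055, sin(θ/2) ≈ 0.335459.
With a = amp(|0⟩) = 1 and b = amp(|1⟩) = 0:
new amp(|0⟩) = (-0.942055)·a + (-0.335459i)·b = -0.9421
new amp(|1⟩) = (-0.335459i)·a + (-0.942055)·b = -0.3355i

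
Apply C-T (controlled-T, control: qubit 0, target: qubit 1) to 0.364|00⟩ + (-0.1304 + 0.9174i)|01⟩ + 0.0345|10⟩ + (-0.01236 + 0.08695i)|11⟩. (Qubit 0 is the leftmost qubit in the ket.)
0.364|00⟩ + (-0.1304 + 0.9174i)|01⟩ + 0.0345|10⟩ + (-0.07022 + 0.05274i)|11⟩

C-T leaves the control-|0⟩ kets |00⟩, |01⟩ unchanged and applies T to qubit 1 on the control-|1⟩ pair (|10⟩, |11⟩).
T = [[1, 0], [0, (1/√2 + (1/√2)i)]].
With a = amp(|10⟩) = 0.0345 and b = amp(|11⟩) = (-0.01236 + 0.08695i):
new amp(|10⟩) = (1)·a = 0.0345
new amp(|11⟩) = (1/√2 + (1/√2)i)·b = (-0.07022 + 0.05274i)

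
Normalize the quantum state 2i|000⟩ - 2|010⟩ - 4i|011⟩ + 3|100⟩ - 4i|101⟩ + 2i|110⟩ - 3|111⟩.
0.254i|000⟩ - 0.254|010⟩ - 0.508i|011⟩ + 0.381|100⟩ - 0.508i|101⟩ + 0.254i|110⟩ - 0.381|111⟩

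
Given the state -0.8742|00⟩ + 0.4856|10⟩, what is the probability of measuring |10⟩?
0.2358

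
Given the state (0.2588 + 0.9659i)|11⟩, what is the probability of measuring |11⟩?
0.9999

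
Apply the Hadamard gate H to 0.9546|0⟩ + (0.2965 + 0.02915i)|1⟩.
(0.8847 + 0.02061i)|0⟩ + (0.4653 - 0.02061i)|1⟩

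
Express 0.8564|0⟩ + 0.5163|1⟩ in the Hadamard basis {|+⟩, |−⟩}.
0.9706|+⟩ + 0.2405|−⟩

With |ψ⟩ = α|0⟩ + β|1⟩, the Hadamard-basis coefficients are ⟨+|ψ⟩ = (α + β)/√2 and ⟨−|ψ⟩ = (α − β)/√2.
Here α = 0.8564, β = 0.5163: (α + β)/√2 = 0.9706, (α − β)/√2 = 0.2405.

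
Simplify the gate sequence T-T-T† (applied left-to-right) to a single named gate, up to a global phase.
T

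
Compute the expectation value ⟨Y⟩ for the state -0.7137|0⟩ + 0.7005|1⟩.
0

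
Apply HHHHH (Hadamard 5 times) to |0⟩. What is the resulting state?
1/√2|0⟩ + 1/√2|1⟩

H² = I, so H^5 = H: a single Hadamard. With (a, b) = (1, 0), H gives ((a + b)/√2, (a − b)/√2) = (1/√2, 1/√2).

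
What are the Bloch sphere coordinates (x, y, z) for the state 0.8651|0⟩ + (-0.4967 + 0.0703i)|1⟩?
(-0.8594, 0.1216, 0.4967)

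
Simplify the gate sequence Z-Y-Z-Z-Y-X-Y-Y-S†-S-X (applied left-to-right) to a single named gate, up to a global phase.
Z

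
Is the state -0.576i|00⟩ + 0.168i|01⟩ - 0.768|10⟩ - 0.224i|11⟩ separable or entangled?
Entangled

Writing the state as a|00⟩ + b|01⟩ + c|10⟩ + d|11⟩, it is a product state iff ad − bc = 0.
Here (a, b, c, d) = (-0.576i, 0.168i, -0.768, -0.224i): ad − bc = (-0.576i)(-0.224i) − (0.168i)(-0.768) = (-0.129 + 0.129i) ≠ 0, so the state is entangled.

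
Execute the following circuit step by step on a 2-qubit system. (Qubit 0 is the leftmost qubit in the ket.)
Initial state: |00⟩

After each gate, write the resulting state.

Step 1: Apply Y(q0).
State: i|10⟩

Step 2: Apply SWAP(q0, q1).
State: i|01⟩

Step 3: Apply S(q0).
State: i|01⟩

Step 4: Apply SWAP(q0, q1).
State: i|10⟩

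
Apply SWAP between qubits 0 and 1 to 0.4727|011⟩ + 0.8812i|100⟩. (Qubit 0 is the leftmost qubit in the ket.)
0.8812i|010⟩ + 0.4727|101⟩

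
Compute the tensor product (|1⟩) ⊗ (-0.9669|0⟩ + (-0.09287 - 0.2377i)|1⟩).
-0.9669|10⟩ + (-0.09287 - 0.2377i)|11⟩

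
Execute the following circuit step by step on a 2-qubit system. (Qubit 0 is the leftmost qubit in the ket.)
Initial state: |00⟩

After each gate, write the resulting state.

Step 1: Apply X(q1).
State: |01⟩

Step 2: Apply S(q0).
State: |01⟩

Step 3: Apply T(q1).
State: (1/√2 + (1/√2)i)|01⟩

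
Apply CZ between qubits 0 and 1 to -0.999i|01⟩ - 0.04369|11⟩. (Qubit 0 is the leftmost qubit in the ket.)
-0.999i|01⟩ + 0.04369|11⟩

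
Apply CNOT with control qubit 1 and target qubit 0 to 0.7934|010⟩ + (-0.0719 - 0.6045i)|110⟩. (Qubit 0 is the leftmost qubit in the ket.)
(-0.0719 - 0.6045i)|010⟩ + 0.7934|110⟩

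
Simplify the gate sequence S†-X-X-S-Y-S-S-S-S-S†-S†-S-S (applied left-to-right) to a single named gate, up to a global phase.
Y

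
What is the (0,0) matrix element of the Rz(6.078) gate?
(-0.9947 - 0.1024i)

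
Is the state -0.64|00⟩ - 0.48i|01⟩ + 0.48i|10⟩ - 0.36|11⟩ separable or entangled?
Separable

Writing the state as a|00⟩ + b|01⟩ + c|10⟩ + d|11⟩, it is a product state iff ad − bc = 0.
Here (a, b, c, d) = (-0.64, -0.48i, 0.48i, -0.36): ad − bc = (-0.64)(-0.36) − (-0.48i)(0.48i) = 0, so the state is separable.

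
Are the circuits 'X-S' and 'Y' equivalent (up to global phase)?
No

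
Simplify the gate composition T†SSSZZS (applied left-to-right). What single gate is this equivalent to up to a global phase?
T†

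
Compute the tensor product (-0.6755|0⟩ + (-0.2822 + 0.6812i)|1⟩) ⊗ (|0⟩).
-0.6755|00⟩ + (-0.2822 + 0.6812i)|10⟩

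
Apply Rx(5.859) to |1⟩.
-0.2105i|0⟩ - 0.9776|1⟩

Rx(5.859) = [[cos(θ/2), −i·sin(θ/2)], [−i·sin(θ/2), cos(θ/2)]]; θ = 5.859, cos(θ/2) ≈ -0.977593, sin(θ/2) ≈ 0.210506.
With a = amp(|0⟩) = 0 and b = amp(|1⟩) = 1:
new amp(|0⟩) = (-0.977593)·a + (-0.210506i)·b = -0.2105i
new amp(|1⟩) = (-0.210506i)·a + (-0.977593)·b = -0.9776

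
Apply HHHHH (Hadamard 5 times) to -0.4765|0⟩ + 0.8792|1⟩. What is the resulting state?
0.2848|0⟩ - 0.9586|1⟩

H² = I, so H^5 = H: a single Hadamard. With (a, b) = (-0.4765, 0.8792), H gives ((a + b)/√2, (a − b)/√2) = (0.2848, -0.9586).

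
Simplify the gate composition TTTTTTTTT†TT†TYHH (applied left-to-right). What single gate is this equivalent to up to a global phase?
Y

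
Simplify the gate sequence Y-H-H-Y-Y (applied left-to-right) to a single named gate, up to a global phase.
Y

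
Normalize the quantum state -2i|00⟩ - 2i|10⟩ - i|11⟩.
-0.6667i|00⟩ - 0.6667i|10⟩ - 0.3333i|11⟩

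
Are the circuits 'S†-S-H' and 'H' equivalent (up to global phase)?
Yes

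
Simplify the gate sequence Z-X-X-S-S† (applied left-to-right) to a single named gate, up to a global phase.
Z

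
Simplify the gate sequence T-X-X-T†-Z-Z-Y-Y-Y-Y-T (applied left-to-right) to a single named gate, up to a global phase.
T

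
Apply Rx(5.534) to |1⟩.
-0.3659i|0⟩ - 0.9307|1⟩

Rx(5.534) = [[cos(θ/2), −i·sin(θ/2)], [−i·sin(θ/2), cos(θ/2)]]; θ = 5.534, cos(θ/2) ≈ -0.930657, sin(θ/2) ≈ 0.365893.
With a = amp(|0⟩) = 0 and b = amp(|1⟩) = 1:
new amp(|0⟩) = (-0.930657)·a + (-0.365893i)·b = -0.3659i
new amp(|1⟩) = (-0.365893i)·a + (-0.930657)·b = -0.9307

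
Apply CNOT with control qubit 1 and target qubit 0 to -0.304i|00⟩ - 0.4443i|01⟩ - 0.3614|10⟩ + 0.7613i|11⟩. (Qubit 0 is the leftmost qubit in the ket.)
-0.304i|00⟩ + 0.7613i|01⟩ - 0.3614|10⟩ - 0.4443i|11⟩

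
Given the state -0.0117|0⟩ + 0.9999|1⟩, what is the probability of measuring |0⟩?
0.0001369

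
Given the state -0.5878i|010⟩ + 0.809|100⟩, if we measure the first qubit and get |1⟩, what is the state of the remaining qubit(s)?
|00⟩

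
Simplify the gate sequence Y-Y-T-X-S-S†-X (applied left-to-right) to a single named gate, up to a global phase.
T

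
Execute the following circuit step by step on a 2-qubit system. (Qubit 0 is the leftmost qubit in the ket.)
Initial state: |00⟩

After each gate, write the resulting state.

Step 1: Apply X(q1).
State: |01⟩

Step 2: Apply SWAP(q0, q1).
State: |10⟩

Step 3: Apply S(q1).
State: |10⟩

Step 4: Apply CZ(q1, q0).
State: |10⟩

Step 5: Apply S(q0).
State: i|10⟩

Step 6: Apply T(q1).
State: i|10⟩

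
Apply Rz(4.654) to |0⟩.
(-0.6862 - 0.7274i)|0⟩

Rz(4.654) = [[e^(−iθ/2), 0], [0, e^(iθ/2)]] with e^(±iθ/2) = cos(θ/2) ± i·sin(θ/2); θ = 4.654, cos(θ/2) ≈ -0.686165, sin(θ/2) ≈ 0.727446.
With a = amp(|0⟩) = 1 and b = amp(|1⟩) = 0:
new amp(|0⟩) = (-0.686165 - 0.727446i)·a = (-0.6862 - 0.7274i)
new amp(|1⟩) = (-0.686165 + 0.727446i)·b = 0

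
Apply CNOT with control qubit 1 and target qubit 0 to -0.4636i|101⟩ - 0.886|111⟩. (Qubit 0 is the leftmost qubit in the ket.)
-0.886|011⟩ - 0.4636i|101⟩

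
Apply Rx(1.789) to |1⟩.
-0.7799i|0⟩ + 0.6259|1⟩

Rx(1.789) = [[cos(θ/2), −i·sin(θ/2)], [−i·sin(θ/2), cos(θ/2)]]; θ = 1.789, cos(θ/2) ≈ 0.625909, sin(θ/2) ≈ 0.779896.
With a = amp(|0⟩) = 0 and b = amp(|1⟩) = 1:
new amp(|0⟩) = (0.625909)·a + (-0.779896i)·b = -0.7799i
new amp(|1⟩) = (-0.779896i)·a + (0.625909)·b = 0.6259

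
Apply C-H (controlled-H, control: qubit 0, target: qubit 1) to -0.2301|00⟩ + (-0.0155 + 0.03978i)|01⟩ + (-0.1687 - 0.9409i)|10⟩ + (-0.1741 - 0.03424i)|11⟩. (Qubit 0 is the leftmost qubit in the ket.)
-0.2301|00⟩ + (-0.0155 + 0.03978i)|01⟩ + (-0.2424 - 0.6895i)|10⟩ + (0.003818 - 0.6411i)|11⟩

C-H leaves the control-|0⟩ kets |00⟩, |01⟩ unchanged and applies H to qubit 1 on the control-|1⟩ pair (|10⟩, |11⟩).
H = [[1/√2, 1/√2], [1/√2, -1/√2]].
With a = amp(|10⟩) = (-0.1687 - 0.9409i) and b = amp(|11⟩) = (-0.1741 - 0.03424i):
new amp(|10⟩) = (1/√2)·a + (1/√2)·b = (-0.2424 - 0.6895i)
new amp(|11⟩) = (1/√2)·a + (-1/√2)·b = (0.003818 - 0.6411i)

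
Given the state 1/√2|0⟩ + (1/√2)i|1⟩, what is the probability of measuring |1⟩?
1/2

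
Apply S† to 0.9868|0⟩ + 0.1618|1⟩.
0.9868|0⟩ - 0.1618i|1⟩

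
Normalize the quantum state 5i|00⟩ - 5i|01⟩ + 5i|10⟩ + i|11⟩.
0.5735i|00⟩ - 0.5735i|01⟩ + 0.5735i|10⟩ + 0.1147i|11⟩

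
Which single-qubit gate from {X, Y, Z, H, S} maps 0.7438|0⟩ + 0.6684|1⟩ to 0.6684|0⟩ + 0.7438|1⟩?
X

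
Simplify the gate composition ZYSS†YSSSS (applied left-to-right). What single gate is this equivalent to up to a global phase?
Z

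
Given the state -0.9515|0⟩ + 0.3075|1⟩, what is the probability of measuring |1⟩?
0.09456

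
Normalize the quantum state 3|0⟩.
|0⟩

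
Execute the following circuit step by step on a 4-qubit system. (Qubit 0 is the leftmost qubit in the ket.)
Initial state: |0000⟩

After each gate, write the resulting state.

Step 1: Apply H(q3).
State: 1/√2|0000⟩ + 1/√2|0001⟩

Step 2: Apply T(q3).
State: 1/√2|0000⟩ + (1/2 + (1/2)i)|0001⟩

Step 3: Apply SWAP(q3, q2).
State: 1/√2|0000⟩ + (1/2 + (1/2)i)|0010⟩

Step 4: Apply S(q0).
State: 1/√2|0000⟩ + (1/2 + (1/2)i)|0010⟩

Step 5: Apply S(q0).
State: 1/√2|0000⟩ + (1/2 + (1/2)i)|0010⟩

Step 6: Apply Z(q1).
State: 1/√2|0000⟩ + (1/2 + (1/2)i)|0010⟩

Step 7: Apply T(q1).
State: 1/√2|0000⟩ + (1/2 + (1/2)i)|0010⟩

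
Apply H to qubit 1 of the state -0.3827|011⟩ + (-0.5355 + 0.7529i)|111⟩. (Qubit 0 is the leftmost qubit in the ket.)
-0.2706|001⟩ + 0.2706|011⟩ + (-0.3787 + 0.5324i)|101⟩ + (0.3787 - 0.5324i)|111⟩

H on qubit 1 mixes each pair of kets that differ only in qubit 1: amplitudes (a, b) of (|…0…⟩, |…1…⟩) become ((a + b)/√2, (a − b)/√2). Kets absent from the input have amplitude 0.
(|001⟩, |011⟩): (a, b) = (0, -0.3827) → (-0.2706, 0.2706)
(|101⟩, |111⟩): (a, b) = (0, (-0.5355 + 0.7529i)) → ((-0.3787 + 0.5324i), (0.3787 - 0.5324i))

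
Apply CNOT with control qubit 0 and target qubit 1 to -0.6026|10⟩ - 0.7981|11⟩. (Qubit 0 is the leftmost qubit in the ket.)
-0.7981|10⟩ - 0.6026|11⟩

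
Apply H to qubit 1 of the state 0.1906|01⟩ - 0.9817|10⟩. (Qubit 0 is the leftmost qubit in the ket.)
0.1348|00⟩ - 0.1348|01⟩ - 0.6942|10⟩ - 0.6942|11⟩

H on qubit 1 mixes each pair of kets that differ only in qubit 1: amplitudes (a, b) of (|…0…⟩, |…1…⟩) become ((a + b)/√2, (a − b)/√2). Kets absent from the input have amplitude 0.
(|00⟩, |01⟩): (a, b) = (0, 0.1906) → (0.1348, -0.1348)
(|10⟩, |11⟩): (a, b) = (-0.9817, 0) → (-0.6942, -0.6942)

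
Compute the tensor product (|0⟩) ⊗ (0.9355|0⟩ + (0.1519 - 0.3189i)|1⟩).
0.9355|00⟩ + (0.1519 - 0.3189i)|01⟩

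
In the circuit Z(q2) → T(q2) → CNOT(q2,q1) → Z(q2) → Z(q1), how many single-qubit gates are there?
4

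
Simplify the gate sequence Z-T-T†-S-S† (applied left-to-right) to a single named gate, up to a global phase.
Z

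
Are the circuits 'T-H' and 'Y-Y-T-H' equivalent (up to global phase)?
Yes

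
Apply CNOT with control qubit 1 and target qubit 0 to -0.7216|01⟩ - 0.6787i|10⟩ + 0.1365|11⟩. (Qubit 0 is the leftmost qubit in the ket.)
0.1365|01⟩ - 0.6787i|10⟩ - 0.7216|11⟩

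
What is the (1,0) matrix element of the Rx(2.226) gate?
-0.897i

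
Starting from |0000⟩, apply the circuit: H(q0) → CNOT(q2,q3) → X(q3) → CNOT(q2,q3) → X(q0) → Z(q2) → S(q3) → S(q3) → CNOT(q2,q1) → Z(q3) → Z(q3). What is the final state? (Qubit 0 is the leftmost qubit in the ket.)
-1/√2|0001⟩ - 1/√2|1001⟩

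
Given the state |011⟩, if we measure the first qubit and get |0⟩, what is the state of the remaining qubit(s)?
|11⟩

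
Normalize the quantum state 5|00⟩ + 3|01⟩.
0.8575|00⟩ + 0.5145|01⟩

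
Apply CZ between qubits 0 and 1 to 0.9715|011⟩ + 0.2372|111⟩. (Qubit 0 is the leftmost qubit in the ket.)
0.9715|011⟩ - 0.2372|111⟩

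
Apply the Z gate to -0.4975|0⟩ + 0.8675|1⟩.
-0.4975|0⟩ - 0.8675|1⟩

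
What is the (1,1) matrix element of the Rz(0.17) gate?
(0.9964 + 0.0849i)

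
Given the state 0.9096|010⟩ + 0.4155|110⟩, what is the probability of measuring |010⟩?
0.8274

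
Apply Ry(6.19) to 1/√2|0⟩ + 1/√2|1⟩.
-0.7393|0⟩ - 0.6734|1⟩

Ry(6.19) = [[cos(θ/2), −sin(θ/2)], [sin(θ/2), cos(θ/2)]]; θ = 6.19, cos(θ/2) ≈ -0.998915, sin(θ/2) ≈ 0.0465758.
With a = amp(|0⟩) = 1/√2 and b = amp(|1⟩) = 1/√2:
new amp(|0⟩) = (-0.998915)·a + (-0.0465758)·b = -0.7393
new amp(|1⟩) = (0.0465758)·a + (-0.998915)·b = -0.6734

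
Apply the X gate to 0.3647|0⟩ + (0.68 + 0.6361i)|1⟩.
(0.68 + 0.6361i)|0⟩ + 0.3647|1⟩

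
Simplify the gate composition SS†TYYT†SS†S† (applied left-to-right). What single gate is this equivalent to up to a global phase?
S†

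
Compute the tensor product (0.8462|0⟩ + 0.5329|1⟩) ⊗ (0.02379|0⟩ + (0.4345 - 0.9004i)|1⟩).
0.02013|00⟩ + (0.3677 - 0.7619i)|01⟩ + 0.01268|10⟩ + (0.2315 - 0.4798i)|11⟩

amp(|b₁b₂…⟩) = product of the factor amplitudes for bits b₁, b₂, …; only kets whose every factor amplitude is nonzero survive.
|00⟩: (0.8462)(0.02379) = 0.02013
|01⟩: (0.8462)(0.4345 - 0.9004i) = (0.3677 - 0.7619i)
|10⟩: (0.5329)(0.02379) = 0.01268
|11⟩: (0.5329)(0.4345 - 0.9004i) = (0.2315 - 0.4798i)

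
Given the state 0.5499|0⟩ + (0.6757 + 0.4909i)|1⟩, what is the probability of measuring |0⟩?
0.3024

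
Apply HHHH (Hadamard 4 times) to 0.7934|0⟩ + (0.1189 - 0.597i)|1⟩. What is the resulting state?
0.7934|0⟩ + (0.1189 - 0.597i)|1⟩

H² = I, so an even number of Hadamards cancels: H^4 = I and the state is unchanged.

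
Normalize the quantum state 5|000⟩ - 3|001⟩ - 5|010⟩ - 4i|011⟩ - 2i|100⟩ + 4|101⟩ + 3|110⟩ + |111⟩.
0.488|000⟩ - 0.2928|001⟩ - 0.488|010⟩ - 0.3904i|011⟩ - 0.1952i|100⟩ + 0.3904|101⟩ + 0.2928|110⟩ + 0.09759|111⟩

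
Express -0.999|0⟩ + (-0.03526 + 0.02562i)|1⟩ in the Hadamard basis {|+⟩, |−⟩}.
(-0.7313 + 0.01812i)|+⟩ + (-0.6815 - 0.01812i)|−⟩

With |ψ⟩ = α|0⟩ + β|1⟩, the Hadamard-basis coefficients are ⟨+|ψ⟩ = (α + β)/√2 and ⟨−|ψ⟩ = (α − β)/√2.
Here α = -0.999, β = (-0.03526 + 0.02562i): (α + β)/√2 = (-0.7313 + 0.01812i), (α − β)/√2 = (-0.6815 - 0.01812i).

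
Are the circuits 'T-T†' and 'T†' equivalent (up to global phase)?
No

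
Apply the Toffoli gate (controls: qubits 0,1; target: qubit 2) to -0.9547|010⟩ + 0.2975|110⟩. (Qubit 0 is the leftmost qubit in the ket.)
-0.9547|010⟩ + 0.2975|111⟩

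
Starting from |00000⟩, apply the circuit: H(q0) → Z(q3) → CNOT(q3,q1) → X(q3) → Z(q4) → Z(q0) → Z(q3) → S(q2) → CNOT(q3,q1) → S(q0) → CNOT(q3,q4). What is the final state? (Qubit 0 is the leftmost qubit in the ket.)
-1/√2|01011⟩ + (1/√2)i|11011⟩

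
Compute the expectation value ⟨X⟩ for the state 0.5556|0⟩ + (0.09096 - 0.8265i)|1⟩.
0.1011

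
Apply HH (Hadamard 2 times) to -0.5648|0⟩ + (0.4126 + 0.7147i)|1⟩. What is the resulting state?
-0.5648|0⟩ + (0.4126 + 0.7147i)|1⟩

H² = I, so an even number of Hadamards cancels: H^2 = I and the state is unchanged.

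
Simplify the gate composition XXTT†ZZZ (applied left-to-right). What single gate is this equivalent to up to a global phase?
Z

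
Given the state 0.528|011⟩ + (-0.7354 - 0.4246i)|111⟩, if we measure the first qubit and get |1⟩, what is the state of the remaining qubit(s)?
(-0.866 - 0.5i)|11⟩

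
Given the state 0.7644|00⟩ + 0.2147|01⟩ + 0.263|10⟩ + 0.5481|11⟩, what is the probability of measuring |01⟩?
0.0461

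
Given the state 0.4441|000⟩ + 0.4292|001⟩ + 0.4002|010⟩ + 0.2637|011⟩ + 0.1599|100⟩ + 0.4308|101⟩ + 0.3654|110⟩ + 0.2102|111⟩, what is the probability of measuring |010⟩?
0.1602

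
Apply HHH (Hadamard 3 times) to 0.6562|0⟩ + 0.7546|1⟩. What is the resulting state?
0.9976|0⟩ - 0.06958|1⟩

H² = I, so H^3 = H: a single Hadamard. With (a, b) = (0.6562, 0.7546), H gives ((a + b)/√2, (a − b)/√2) = (0.9976, -0.06958).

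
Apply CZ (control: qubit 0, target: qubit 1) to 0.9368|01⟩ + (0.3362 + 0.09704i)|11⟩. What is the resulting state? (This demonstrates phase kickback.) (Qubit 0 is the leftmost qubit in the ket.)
0.9368|01⟩ + (-0.3362 - 0.09704i)|11⟩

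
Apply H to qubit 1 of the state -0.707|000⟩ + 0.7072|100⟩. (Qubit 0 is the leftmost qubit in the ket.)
-0.4999|000⟩ - 0.4999|010⟩ + 0.5001|100⟩ + 0.5001|110⟩

H on qubit 1 mixes each pair of kets that differ only in qubit 1: amplitudes (a, b) of (|…0…⟩, |…1…⟩) become ((a + b)/√2, (a − b)/√2). Kets absent from the input have amplitude 0.
(|000⟩, |010⟩): (a, b) = (-0.707, 0) → (-0.4999, -0.4999)
(|100⟩, |110⟩): (a, b) = (0.7072, 0) → (0.5001, 0.5001)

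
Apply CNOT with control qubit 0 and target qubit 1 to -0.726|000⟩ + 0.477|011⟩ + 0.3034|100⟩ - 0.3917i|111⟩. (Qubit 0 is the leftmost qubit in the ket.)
-0.726|000⟩ + 0.477|011⟩ - 0.3917i|101⟩ + 0.3034|110⟩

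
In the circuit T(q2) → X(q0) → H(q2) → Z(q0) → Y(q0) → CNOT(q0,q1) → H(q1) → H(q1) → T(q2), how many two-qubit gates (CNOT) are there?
1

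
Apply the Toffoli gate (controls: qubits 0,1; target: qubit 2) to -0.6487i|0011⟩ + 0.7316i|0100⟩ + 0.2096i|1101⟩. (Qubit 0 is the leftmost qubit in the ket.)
-0.6487i|0011⟩ + 0.7316i|0100⟩ + 0.2096i|1111⟩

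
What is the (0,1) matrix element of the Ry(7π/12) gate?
-0.7934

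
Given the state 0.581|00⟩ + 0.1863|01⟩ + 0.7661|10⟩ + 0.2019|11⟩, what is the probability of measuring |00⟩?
0.3376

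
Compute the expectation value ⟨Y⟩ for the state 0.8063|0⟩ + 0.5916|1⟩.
0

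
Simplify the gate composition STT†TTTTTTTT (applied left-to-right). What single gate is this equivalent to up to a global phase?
S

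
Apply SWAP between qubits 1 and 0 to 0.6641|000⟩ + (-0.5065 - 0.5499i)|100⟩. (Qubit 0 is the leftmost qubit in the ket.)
0.6641|000⟩ + (-0.5065 - 0.5499i)|010⟩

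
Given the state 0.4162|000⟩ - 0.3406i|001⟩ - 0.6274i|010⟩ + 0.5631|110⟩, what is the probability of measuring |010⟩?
0.3936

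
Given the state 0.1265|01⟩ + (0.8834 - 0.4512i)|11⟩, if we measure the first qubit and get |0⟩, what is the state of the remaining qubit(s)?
|1⟩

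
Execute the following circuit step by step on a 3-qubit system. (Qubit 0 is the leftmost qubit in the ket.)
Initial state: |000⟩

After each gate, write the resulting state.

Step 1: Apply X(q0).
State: |100⟩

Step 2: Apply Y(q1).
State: i|110⟩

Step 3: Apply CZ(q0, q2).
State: i|110⟩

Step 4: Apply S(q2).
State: i|110⟩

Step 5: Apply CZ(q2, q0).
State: i|110⟩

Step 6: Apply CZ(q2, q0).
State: i|110⟩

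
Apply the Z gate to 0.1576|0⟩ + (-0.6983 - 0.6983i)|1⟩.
0.1576|0⟩ + (0.6983 + 0.6983i)|1⟩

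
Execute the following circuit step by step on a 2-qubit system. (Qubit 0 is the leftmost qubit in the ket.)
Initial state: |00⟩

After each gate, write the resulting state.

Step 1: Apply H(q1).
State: 1/√2|00⟩ + 1/√2|01⟩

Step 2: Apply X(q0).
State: 1/√2|10⟩ + 1/√2|11⟩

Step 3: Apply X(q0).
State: 1/√2|00⟩ + 1/√2|01⟩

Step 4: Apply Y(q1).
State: -(1/√2)i|00⟩ + (1/√2)i|01⟩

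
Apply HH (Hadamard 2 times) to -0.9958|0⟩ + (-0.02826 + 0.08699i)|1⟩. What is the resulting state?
-0.9958|0⟩ + (-0.02826 + 0.08699i)|1⟩

H² = I, so an even number of Hadamards cancels: H^2 = I and the state is unchanged.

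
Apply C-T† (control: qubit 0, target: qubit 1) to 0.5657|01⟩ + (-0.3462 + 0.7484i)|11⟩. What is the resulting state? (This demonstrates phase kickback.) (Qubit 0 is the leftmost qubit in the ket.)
0.5657|01⟩ + (0.2844 + 0.774i)|11⟩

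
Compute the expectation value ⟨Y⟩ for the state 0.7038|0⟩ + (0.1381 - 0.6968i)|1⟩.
-0.9808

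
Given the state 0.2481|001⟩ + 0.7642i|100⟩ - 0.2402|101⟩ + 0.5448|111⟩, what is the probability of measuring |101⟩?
0.0577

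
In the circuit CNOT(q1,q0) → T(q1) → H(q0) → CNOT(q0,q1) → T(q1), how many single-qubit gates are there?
3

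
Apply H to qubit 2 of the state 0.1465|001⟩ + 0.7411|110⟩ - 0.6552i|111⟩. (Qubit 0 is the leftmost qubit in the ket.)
0.1036|000⟩ - 0.1036|001⟩ + (0.524 - 0.4633i)|110⟩ + (0.524 + 0.4633i)|111⟩

H on qubit 2 mixes each pair of kets that differ only in qubit 2: amplitudes (a, b) of (|…0…⟩, |…1…⟩) become ((a + b)/√2, (a − b)/√2). Kets absent from the input have amplitude 0.
(|000⟩, |001⟩): (a, b) = (0, 0.1465) → (0.1036, -0.1036)
(|110⟩, |111⟩): (a, b) = (0.7411, -0.6552i) → ((0.524 - 0.4633i), (0.524 + 0.4633i))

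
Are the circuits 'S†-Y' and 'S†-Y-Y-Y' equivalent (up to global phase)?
Yes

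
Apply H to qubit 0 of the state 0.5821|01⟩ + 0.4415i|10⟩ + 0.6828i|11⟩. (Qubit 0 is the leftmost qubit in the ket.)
0.3122i|00⟩ + (0.4116 + 0.4828i)|01⟩ - 0.3122i|10⟩ + (0.4116 - 0.4828i)|11⟩

H on qubit 0 mixes each pair of kets that differ only in qubit 0: amplitudes (a, b) of (|…0…⟩, |…1…⟩) become ((a + b)/√2, (a − b)/√2). Kets absent from the input have amplitude 0.
(|00⟩, |10⟩): (a, b) = (0, 0.4415i) → (0.3122i, -0.3122i)
(|01⟩, |11⟩): (a, b) = (0.5821, 0.6828i) → ((0.4116 + 0.4828i), (0.4116 - 0.4828i))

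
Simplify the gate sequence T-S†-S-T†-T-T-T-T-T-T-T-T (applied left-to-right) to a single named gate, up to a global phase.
I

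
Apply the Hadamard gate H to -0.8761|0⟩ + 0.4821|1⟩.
-0.2786|0⟩ - 0.9604|1⟩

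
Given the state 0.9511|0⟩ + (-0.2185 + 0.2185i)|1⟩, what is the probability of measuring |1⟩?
0.09548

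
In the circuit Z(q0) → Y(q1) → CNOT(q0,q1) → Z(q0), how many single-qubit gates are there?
3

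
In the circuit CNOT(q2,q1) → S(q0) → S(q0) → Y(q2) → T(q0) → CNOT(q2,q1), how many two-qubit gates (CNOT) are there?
2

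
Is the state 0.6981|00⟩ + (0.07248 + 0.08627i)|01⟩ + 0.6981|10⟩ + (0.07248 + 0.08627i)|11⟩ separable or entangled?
Separable

Writing the state as a|00⟩ + b|01⟩ + c|10⟩ + d|11⟩, it is a product state iff ad − bc = 0.
Here (a, b, c, d) = (0.6981, (0.07248 + 0.08627i), 0.6981, (0.07248 + 0.08627i)): ad − bc = (0.6981)(0.07248 + 0.08627i) − (0.07248 + 0.08627i)(0.6981) = 0, so the state is separable.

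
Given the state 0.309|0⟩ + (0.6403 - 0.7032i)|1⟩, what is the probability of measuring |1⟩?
0.9045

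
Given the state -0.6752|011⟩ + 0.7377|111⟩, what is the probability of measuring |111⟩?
0.5442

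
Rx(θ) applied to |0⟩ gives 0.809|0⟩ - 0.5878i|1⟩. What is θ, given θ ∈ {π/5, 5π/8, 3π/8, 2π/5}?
2π/5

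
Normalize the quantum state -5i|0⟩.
-i|0⟩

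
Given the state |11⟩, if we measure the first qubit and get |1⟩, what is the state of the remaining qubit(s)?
|1⟩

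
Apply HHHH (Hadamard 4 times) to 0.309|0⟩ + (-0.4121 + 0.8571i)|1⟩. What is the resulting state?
0.309|0⟩ + (-0.4121 + 0.8571i)|1⟩

H² = I, so an even number of Hadamards cancels: H^4 = I and the state is unchanged.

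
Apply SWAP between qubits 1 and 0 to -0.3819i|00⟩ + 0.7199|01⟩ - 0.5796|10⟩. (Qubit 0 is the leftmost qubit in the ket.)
-0.3819i|00⟩ - 0.5796|01⟩ + 0.7199|10⟩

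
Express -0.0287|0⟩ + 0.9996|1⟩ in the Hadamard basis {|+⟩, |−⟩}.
0.6865|+⟩ - 0.7271|−⟩

With |ψ⟩ = α|0⟩ + β|1⟩, the Hadamard-basis coefficients are ⟨+|ψ⟩ = (α + β)/√2 and ⟨−|ψ⟩ = (α − β)/√2.
Here α = -0.0287, β = 0.9996: (α + β)/√2 = 0.6865, (α − β)/√2 = -0.7271.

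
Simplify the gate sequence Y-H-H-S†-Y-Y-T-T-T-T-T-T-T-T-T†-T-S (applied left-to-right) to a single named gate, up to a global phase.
Y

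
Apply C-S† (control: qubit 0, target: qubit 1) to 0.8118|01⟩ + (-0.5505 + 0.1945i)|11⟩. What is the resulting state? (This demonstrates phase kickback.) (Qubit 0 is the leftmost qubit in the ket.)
0.8118|01⟩ + (0.1945 + 0.5505i)|11⟩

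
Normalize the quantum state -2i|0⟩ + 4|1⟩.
-(1/√5)i|0⟩ + 0.8944|1⟩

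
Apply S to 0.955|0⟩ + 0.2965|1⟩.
0.955|0⟩ + 0.2965i|1⟩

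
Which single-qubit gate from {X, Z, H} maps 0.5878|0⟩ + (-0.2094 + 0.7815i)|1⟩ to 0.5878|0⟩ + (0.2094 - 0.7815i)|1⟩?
Z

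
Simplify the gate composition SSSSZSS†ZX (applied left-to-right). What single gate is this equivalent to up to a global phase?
X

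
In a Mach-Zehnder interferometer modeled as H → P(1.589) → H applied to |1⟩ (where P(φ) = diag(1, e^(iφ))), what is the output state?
(0.5091 - 0.4999i)|0⟩ + (0.4909 + 0.4999i)|1⟩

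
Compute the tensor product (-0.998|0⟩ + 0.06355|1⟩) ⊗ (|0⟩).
-0.998|00⟩ + 0.06355|10⟩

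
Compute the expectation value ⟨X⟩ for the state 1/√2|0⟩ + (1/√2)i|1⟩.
0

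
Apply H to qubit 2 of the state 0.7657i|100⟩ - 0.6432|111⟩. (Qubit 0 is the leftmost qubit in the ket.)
0.5414i|100⟩ + 0.5414i|101⟩ - 0.4548|110⟩ + 0.4548|111⟩

H on qubit 2 mixes each pair of kets that differ only in qubit 2: amplitudes (a, b) of (|…0…⟩, |…1…⟩) become ((a + b)/√2, (a − b)/√2). Kets absent from the input have amplitude 0.
(|100⟩, |101⟩): (a, b) = (0.7657i, 0) → (0.5414i, 0.5414i)
(|110⟩, |111⟩): (a, b) = (0, -0.6432) → (-0.4548, 0.4548)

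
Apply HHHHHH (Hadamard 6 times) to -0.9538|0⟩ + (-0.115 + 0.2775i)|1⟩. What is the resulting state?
-0.9538|0⟩ + (-0.115 + 0.2775i)|1⟩

H² = I, so an even number of Hadamards cancels: H^6 = I and the state is unchanged.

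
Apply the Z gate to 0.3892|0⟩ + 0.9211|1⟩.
0.3892|0⟩ - 0.9211|1⟩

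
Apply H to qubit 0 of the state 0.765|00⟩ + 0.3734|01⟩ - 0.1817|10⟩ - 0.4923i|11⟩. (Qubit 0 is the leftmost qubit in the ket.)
0.4125|00⟩ + (0.264 - 0.3481i)|01⟩ + 0.6694|10⟩ + (0.264 + 0.3481i)|11⟩

H on qubit 0 mixes each pair of kets that differ only in qubit 0: amplitudes (a, b) of (|…0…⟩, |…1…⟩) become ((a + b)/√2, (a − b)/√2). Kets absent from the input have amplitude 0.
(|00⟩, |10⟩): (a, b) = (0.765, -0.1817) → (0.4125, 0.6694)
(|01⟩, |11⟩): (a, b) = (0.3734, -0.4923i) → ((0.264 - 0.3481i), (0.264 + 0.3481i))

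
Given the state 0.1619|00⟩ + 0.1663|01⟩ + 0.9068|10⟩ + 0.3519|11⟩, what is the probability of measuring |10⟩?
0.8223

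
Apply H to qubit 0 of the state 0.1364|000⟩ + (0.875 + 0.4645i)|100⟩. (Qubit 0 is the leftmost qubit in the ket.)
(0.7152 + 0.3285i)|000⟩ + (-0.5223 - 0.3285i)|100⟩

H on qubit 0 mixes each pair of kets that differ only in qubit 0: amplitudes (a, b) of (|…0…⟩, |…1…⟩) become ((a + b)/√2, (a − b)/√2). Kets absent from the input have amplitude 0.
(|000⟩, |100⟩): (a, b) = (0.1364, (0.875 + 0.4645i)) → ((0.7152 + 0.3285i), (-0.5223 - 0.3285i))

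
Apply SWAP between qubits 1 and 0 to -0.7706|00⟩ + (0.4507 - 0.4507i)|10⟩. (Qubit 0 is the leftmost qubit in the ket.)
-0.7706|00⟩ + (0.4507 - 0.4507i)|01⟩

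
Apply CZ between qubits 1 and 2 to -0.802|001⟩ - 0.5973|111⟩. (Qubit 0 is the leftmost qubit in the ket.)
-0.802|001⟩ + 0.5973|111⟩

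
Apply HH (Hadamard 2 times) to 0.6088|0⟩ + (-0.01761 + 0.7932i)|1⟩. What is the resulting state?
0.6088|0⟩ + (-0.01761 + 0.7932i)|1⟩

H² = I, so an even number of Hadamards cancels: H^2 = I and the state is unchanged.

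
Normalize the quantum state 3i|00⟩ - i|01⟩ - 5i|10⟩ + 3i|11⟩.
0.4523i|00⟩ - 0.1508i|01⟩ - 0.7538i|10⟩ + 0.4523i|11⟩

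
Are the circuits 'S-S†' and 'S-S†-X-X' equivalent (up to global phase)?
Yes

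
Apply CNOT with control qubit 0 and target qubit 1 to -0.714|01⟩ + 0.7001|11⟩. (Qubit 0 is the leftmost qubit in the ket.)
-0.714|01⟩ + 0.7001|10⟩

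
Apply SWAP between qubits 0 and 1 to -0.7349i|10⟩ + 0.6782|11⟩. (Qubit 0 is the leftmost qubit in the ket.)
-0.7349i|01⟩ + 0.6782|11⟩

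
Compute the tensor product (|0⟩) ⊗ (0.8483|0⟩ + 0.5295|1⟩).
0.8483|00⟩ + 0.5295|01⟩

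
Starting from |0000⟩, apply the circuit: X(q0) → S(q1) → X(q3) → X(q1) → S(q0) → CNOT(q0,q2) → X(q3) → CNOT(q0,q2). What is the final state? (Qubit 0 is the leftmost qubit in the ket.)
i|1100⟩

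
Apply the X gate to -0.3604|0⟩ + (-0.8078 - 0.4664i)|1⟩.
(-0.8078 - 0.4664i)|0⟩ - 0.3604|1⟩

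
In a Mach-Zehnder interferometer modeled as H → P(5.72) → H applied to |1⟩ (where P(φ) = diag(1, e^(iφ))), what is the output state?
(0.07722 + 0.2669i)|0⟩ + (0.9228 - 0.2669i)|1⟩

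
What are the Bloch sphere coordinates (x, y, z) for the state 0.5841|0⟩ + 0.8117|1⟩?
(0.9482, 0, -0.3177)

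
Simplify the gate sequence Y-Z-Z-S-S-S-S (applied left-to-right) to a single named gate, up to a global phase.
Y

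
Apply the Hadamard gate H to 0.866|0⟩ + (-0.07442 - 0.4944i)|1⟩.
(0.5597 - 0.3496i)|0⟩ + (0.665 + 0.3496i)|1⟩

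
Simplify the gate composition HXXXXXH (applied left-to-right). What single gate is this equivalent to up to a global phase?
Z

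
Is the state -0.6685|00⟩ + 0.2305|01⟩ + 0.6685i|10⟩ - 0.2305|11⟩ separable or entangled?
Entangled

Writing the state as a|00⟩ + b|01⟩ + c|10⟩ + d|11⟩, it is a product state iff ad − bc = 0.
Here (a, b, c, d) = (-0.6685, 0.2305, 0.6685i, -0.2305): ad − bc = (-0.6685)(-0.2305) − (0.2305)(0.6685i) = (0.1541 - 0.1541i) ≠ 0, so the state is entangled.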